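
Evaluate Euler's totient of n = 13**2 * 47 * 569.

φ(13^2) = 13^1·(13−1) = 13·12 = 156.
φ(47) = 47 − 1 = 46.
φ(569) = 569 − 1 = 568.
Since φ is multiplicative, φ(4519567) = 156 · 46 · 568 = 4075968.

4075968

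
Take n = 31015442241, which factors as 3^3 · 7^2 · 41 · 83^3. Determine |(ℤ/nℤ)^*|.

φ(31015442241) = 31015442241 · (1 − 1/3) · (1 − 1/7) · (1 − 1/41) · (1 − 1/83)
       = 31015442241 · 39360/71463 = 17082515520.

17082515520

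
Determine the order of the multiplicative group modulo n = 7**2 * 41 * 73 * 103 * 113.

1381847040

φ(7^2) = 7^1·(7−1) = 7·6 = 42.
φ(41) = 41 − 1 = 40.
φ(73) = 73 − 1 = 72.
φ(103) = 103 − 1 = 102.
φ(113) = 113 − 1 = 112.
Since φ is multiplicative, φ(1706940823) = 42 · 40 · 72 · 102 · 112 = 1381847040.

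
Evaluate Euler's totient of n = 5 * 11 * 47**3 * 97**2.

φ(53727883385) = 53727883385 · (1 − 1/5) · (1 − 1/11) · (1 − 1/47) · (1 − 1/97)
       = 53727883385 · 176640/250745 = 37849182720.

37849182720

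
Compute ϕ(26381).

Factor 26381: 26381 = 23 · 31 · 37.
φ(26381) = 26381 · (1 − 1/23) · (1 − 1/31) · (1 − 1/37)
       = 26381 · 23760/26381 = 23760.

23760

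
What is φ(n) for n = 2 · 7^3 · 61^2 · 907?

φ(2) = 2 − 1 = 1.
φ(7^3) = 7^3 − 7^2 = 343 − 49 = 294.
φ(61^2) = 61^2 − 61^1 = 3721 − 61 = 3660.
φ(907) = 907 − 1 = 906.
Multiply: 1 · 294 · 3660 · 906 = 974892240.

974892240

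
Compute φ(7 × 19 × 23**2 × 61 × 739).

2419813440

φ(3171623203) = 3171623203 · (1 − 1/7) · (1 − 1/19) · (1 − 1/23) · (1 − 1/61) · (1 − 1/739)
       = 3171623203 · 105209280/137896661 = 2419813440.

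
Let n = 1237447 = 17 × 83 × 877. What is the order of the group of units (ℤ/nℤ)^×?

1149312

φ(1237447) = 1237447 · (1 − 1/17) · (1 − 1/83) · (1 − 1/877)
       = 1237447 · 1149312/1237447 = 1149312.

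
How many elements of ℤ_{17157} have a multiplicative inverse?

9072

Factor 17157: 17157 = 3 * 7 * 19 * 43.
φ(3) = 3 − 1 = 2.
φ(7) = 7 − 1 = 6.
φ(19) = 19 − 1 = 18.
φ(43) = 43 − 1 = 42.
φ(17157) = 2 × 6 × 18 × 42 = 9072.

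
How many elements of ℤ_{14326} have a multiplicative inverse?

14326 = 2 * 13 * 19 * 29.
φ(14326) = 14326 · (1 − 1/2) · (1 − 1/13) · (1 − 1/19) · (1 − 1/29)
       = 14326 · 6048/14326 = 6048.

6048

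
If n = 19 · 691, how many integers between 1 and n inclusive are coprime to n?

φ(19) = 19 − 1 = 18.
φ(691) = 691 − 1 = 690.
φ(13129) = 18 × 690 = 12420.

12420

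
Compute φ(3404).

First factor: 3404 = 2^2 · 23 · 37.
φ(3404) = 3404 · (1 − 1/2) · (1 − 1/23) · (1 − 1/37)
       = 3404 · 792/1702 = 1584.

1584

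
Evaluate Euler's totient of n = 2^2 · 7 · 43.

φ(2^2) = 2^1·(2−1) = 2·1 = 2.
φ(7) = 7 − 1 = 6.
φ(43) = 43 − 1 = 42.
Multiply: 2 · 6 · 42 = 504.

504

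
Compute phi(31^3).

φ(31^3) = 31^2·(31−1) = 961·30 = 28830.

28830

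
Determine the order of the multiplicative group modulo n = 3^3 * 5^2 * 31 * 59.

626400

φ(1234575) = 1234575 · (1 − 1/3) · (1 − 1/5) · (1 − 1/31) · (1 − 1/59)
       = 1234575 · 13920/27435 = 626400.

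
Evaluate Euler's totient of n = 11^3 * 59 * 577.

40423680

φ(45311233) = 45311233 · (1 − 1/11) · (1 − 1/59) · (1 − 1/577)
       = 45311233 · 334080/374473 = 40423680.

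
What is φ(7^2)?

φ(49) = 49 · (1 − 1/7)
       = 49 · 6/7 = 42.

42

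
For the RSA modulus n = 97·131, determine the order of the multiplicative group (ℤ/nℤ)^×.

For distinct primes, φ(pq) = (p−1)(q−1) = 96 × 130 = 12480.

12480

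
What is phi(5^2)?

φ(5^2) = 5^1·(5−1) = 5·4 = 20.

20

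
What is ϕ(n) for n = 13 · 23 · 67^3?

φ(89928137) = 89928137 · (1 − 1/13) · (1 − 1/23) · (1 − 1/67)
       = 89928137 · 17424/20033 = 78216336.

78216336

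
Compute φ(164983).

127008

Factor 164983: 164983 = 7^3 · 13 · 37.
φ(164983) = 164983 · (1 − 1/7) · (1 − 1/13) · (1 − 1/37)
       = 164983 · 2592/3367 = 127008.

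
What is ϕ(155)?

Prime factorization: 155 = 5 · 31.
φ(5) = 5 − 1 = 4.
φ(31) = 31 − 1 = 30.
Since φ is multiplicative, φ(155) = 4 · 30 = 120.

120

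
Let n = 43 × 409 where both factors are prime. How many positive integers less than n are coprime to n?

17136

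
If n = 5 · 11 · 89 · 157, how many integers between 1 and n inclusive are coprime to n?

φ(768515) = 768515 · (1 − 1/5) · (1 − 1/11) · (1 − 1/89) · (1 − 1/157)
       = 768515 · 549120/768515 = 549120.

549120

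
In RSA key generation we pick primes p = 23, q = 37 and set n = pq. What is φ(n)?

φ(n) = (p − 1)(q − 1) = (23−1)(37−1) = 22·36 = 792.

792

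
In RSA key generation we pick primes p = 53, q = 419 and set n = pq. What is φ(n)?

φ(n) = (p − 1)(q − 1) = (53−1)(419−1) = 52·418 = 21736.

21736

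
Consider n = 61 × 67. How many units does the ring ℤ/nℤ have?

φ(61) = 61 − 1 = 60.
φ(67) = 67 − 1 = 66.
Multiply: 60 · 66 = 3960.

3960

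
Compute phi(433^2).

187056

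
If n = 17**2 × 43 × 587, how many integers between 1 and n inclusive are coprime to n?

φ(17^2) = 17^1·(17−1) = 17·16 = 272.
φ(43) = 43 − 1 = 42.
φ(587) = 587 − 1 = 586.
Since φ is multiplicative, φ(7294649) = 272 · 42 · 586 = 6694464.

6694464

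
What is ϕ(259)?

Prime factorization: 259 = 7 · 37.
φ(7) = 7 − 1 = 6.
φ(37) = 37 − 1 = 36.
φ(259) = 6 × 36 = 216.

216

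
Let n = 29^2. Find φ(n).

φ(29^2) = 29^2 − 29^1 = 841 − 29 = 812.

812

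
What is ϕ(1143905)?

First factor: 1143905 = 5 × 7^3 × 23 × 29.
φ(5) = 5 − 1 = 4.
φ(7^3) = 7^2·(7−1) = 49·6 = 294.
φ(23) = 23 − 1 = 22.
φ(29) = 29 − 1 = 28.
Since φ is multiplicative, φ(1143905) = 4 · 294 · 22 · 28 = 724416.

724416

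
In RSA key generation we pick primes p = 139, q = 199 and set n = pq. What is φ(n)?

φ(139) = 139 − 1 = 138.
φ(199) = 199 − 1 = 198.
φ(27661) = 138 × 198 = 27324.

27324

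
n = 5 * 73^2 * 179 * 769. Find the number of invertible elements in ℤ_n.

φ(3667710895) = 3667710895 · (1 − 1/5) · (1 − 1/73) · (1 − 1/179) · (1 − 1/769)
       = 3667710895 · 39370752/50242615 = 2874064896.

2874064896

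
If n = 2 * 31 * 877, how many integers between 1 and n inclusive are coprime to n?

26280

φ(54374) = 54374 · (1 − 1/2) · (1 − 1/31) · (1 − 1/877)
       = 54374 · 26280/54374 = 26280.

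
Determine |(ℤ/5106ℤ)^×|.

1584

5106 = 2 · 3 · 23 · 37.
φ(5106) = 5106 · (1 − 1/2) · (1 − 1/3) · (1 − 1/23) · (1 − 1/37)
       = 5106 · 1584/5106 = 1584.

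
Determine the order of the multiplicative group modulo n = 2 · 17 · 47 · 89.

φ(2) = 2 − 1 = 1.
φ(17) = 17 − 1 = 16.
φ(47) = 47 − 1 = 46.
φ(89) = 89 − 1 = 88.
Since φ is multiplicative, φ(142222) = 1 · 16 · 46 · 88 = 64768.

64768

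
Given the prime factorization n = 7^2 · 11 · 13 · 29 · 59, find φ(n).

8184960

φ(7^2) = 7^2 − 7^1 = 49 − 7 = 42.
φ(11) = 11 − 1 = 10.
φ(13) = 13 − 1 = 12.
φ(29) = 29 − 1 = 28.
φ(59) = 59 − 1 = 58.
Since φ is multiplicative, φ(11988977) = 42 · 10 · 12 · 28 · 58 = 8184960.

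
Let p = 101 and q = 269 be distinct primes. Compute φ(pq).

26800

For distinct primes, φ(pq) = (p−1)(q−1) = 100 × 268 = 26800.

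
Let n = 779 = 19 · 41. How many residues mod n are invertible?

720

φ(779) = 779 · (1 − 1/19) · (1 − 1/41)
       = 779 · 720/779 = 720.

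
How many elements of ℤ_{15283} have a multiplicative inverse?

13440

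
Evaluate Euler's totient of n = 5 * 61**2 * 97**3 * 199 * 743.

φ(2510653432213405) = 2510653432213405 · (1 − 1/5) · (1 − 1/61) · (1 − 1/97) · (1 − 1/199) · (1 − 1/743)
       = 2510653432213405 · 3384944640/4374349345 = 1942785591183360.

1942785591183360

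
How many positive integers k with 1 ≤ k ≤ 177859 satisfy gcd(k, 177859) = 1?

142560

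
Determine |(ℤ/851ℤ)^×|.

792

851 = 23 * 37.
φ(23) = 23 − 1 = 22.
φ(37) = 37 − 1 = 36.
Multiply: 22 · 36 = 792.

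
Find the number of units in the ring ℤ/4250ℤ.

4250 = 2 · 5^3 · 17.
φ(4250) = 4250 · (1 − 1/2) · (1 − 1/5) · (1 − 1/17)
       = 4250 · 64/170 = 1600.

1600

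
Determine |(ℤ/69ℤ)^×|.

44

First factor: 69 = 3 * 23.
φ(69) = 69 · (1 − 1/3) · (1 − 1/23)
       = 69 · 44/69 = 44.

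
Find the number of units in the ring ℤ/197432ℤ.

88704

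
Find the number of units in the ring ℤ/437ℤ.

396

Factor 437: 437 = 19 · 23.
φ(19) = 19 − 1 = 18.
φ(23) = 23 − 1 = 22.
Multiply: 18 · 22 = 396.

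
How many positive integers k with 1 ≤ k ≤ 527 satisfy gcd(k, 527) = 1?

480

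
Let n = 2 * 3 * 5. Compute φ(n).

φ(30) = 30 · (1 − 1/2) · (1 − 1/3) · (1 − 1/5)
       = 30 · 8/30 = 8.

8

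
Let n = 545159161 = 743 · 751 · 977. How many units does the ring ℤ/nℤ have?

543144000

φ(743) = 743 − 1 = 742.
φ(751) = 751 − 1 = 750.
φ(977) = 977 − 1 = 976.
φ(545159161) = 742 × 750 × 976 = 543144000.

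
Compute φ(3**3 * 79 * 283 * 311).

φ(3^3) = 3^3 − 3^2 = 27 − 9 = 18.
φ(79) = 79 − 1 = 78.
φ(283) = 283 − 1 = 282.
φ(311) = 311 − 1 = 310.
φ(187731729) = 18 × 78 × 282 × 310 = 122737680.

122737680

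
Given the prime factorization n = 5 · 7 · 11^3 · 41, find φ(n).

1161600

φ(1909985) = 1909985 · (1 − 1/5) · (1 − 1/7) · (1 − 1/11) · (1 − 1/41)
       = 1909985 · 9600/15785 = 1161600.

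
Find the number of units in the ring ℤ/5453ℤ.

4320

First factor: 5453 = 7 · 19 · 41.
φ(5453) = 5453 · (1 − 1/7) · (1 − 1/19) · (1 − 1/41)
       = 5453 · 4320/5453 = 4320.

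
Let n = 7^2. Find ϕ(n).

42

φ(7^2) = 7^1·(7−1) = 7·6 = 42.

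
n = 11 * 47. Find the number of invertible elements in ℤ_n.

φ(11) = 11 − 1 = 10.
φ(47) = 47 − 1 = 46.
φ(517) = 10 × 46 = 460.

460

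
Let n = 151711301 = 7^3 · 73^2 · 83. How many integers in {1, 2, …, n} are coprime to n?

126711648

φ(151711301) = 151711301 · (1 − 1/7) · (1 − 1/73) · (1 − 1/83)
       = 151711301 · 35424/42413 = 126711648.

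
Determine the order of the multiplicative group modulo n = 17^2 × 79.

21216

φ(22831) = 22831 · (1 − 1/17) · (1 − 1/79)
       = 22831 · 1248/1343 = 21216.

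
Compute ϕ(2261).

1728

Factor 2261: 2261 = 7 × 17 × 19.
φ(7) = 7 − 1 = 6.
φ(17) = 17 − 1 = 16.
φ(19) = 19 − 1 = 18.
Since φ is multiplicative, φ(2261) = 6 · 16 · 18 = 1728.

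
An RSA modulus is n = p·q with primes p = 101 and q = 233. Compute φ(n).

23200

φ(n) = (p − 1)(q − 1) = (101−1)(233−1) = 100·232 = 23200.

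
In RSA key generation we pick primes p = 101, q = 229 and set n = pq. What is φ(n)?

φ(23129) = 23129 · (1 − 1/101) · (1 − 1/229)
       = 23129 · 22800/23129 = 22800.

22800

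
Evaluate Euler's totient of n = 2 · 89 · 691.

60720

φ(2) = 2 − 1 = 1.
φ(89) = 89 − 1 = 88.
φ(691) = 691 − 1 = 690.
Since φ is multiplicative, φ(122998) = 1 · 88 · 690 = 60720.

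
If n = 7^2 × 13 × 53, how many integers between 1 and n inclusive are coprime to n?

26208

φ(33761) = 33761 · (1 − 1/7) · (1 − 1/13) · (1 − 1/53)
       = 33761 · 3744/4823 = 26208.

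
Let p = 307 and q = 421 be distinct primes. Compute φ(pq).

128520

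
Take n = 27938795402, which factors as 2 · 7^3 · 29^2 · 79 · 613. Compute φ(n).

11395919808

φ(2) = 2 − 1 = 1.
φ(7^3) = 7^3 − 7^2 = 343 − 49 = 294.
φ(29^2) = 29^2 − 29^1 = 841 − 29 = 812.
φ(79) = 79 − 1 = 78.
φ(613) = 613 − 1 = 612.
Since φ is multiplicative, φ(27938795402) = 1 · 294 · 812 · 78 · 612 = 11395919808.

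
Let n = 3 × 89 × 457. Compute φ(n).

80256

φ(122019) = 122019 · (1 − 1/3) · (1 − 1/89) · (1 − 1/457)
       = 122019 · 80256/122019 = 80256.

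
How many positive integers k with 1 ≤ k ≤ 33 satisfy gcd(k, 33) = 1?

20

Prime factorization: 33 = 3 * 11.
φ(3) = 3 − 1 = 2.
φ(11) = 11 − 1 = 10.
Since φ is multiplicative, φ(33) = 2 · 10 = 20.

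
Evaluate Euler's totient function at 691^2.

476790

φ(691^2) = 691^2 − 691^1 = 477481 − 691 = 476790.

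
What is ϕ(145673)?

115200

First factor: 145673 = 11 * 17 * 19 * 41.
φ(11) = 11 − 1 = 10.
φ(17) = 17 − 1 = 16.
φ(19) = 19 − 1 = 18.
φ(41) = 41 − 1 = 40.
Multiply: 10 · 16 · 18 · 40 = 115200.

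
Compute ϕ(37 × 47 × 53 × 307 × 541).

φ(15307740529) = 15307740529 · (1 − 1/37) · (1 − 1/47) · (1 − 1/53) · (1 − 1/307) · (1 − 1/541)
       = 15307740529 · 14229146880/15307740529 = 14229146880.

14229146880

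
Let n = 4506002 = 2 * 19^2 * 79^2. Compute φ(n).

φ(2) = 2 − 1 = 1.
φ(19^2) = 19^1·(19−1) = 19·18 = 342.
φ(79^2) = 79^1·(79−1) = 79·78 = 6162.
φ(4506002) = 1 × 342 × 6162 = 2107404.

2107404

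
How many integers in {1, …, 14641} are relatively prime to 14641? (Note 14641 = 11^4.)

φ(11^4) = 11^3·(11−1) = 1331·10 = 13310.

13310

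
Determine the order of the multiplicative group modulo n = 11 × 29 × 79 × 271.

5896800

φ(11) = 11 − 1 = 10.
φ(29) = 29 − 1 = 28.
φ(79) = 79 − 1 = 78.
φ(271) = 271 − 1 = 270.
φ(6829471) = 10 × 28 × 78 × 270 = 5896800.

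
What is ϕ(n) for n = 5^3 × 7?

600

φ(5^3) = 5^3 − 5^2 = 125 − 25 = 100.
φ(7) = 7 − 1 = 6.
Multiply: 100 · 6 = 600.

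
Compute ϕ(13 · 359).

φ(4667) = 4667 · (1 − 1/13) · (1 − 1/359)
       = 4667 · 4296/4667 = 4296.

4296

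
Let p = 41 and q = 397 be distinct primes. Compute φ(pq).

15840

φ(n) = (p − 1)(q − 1) = (41−1)(397−1) = 40·396 = 15840.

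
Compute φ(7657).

Factor 7657: 7657 = 13 * 19 * 31.
φ(13) = 13 − 1 = 12.
φ(19) = 19 − 1 = 18.
φ(31) = 31 − 1 = 30.
φ(7657) = 12 × 18 × 30 = 6480.

6480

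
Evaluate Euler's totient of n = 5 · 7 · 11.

240

φ(385) = 385 · (1 − 1/5) · (1 − 1/7) · (1 − 1/11)
       = 385 · 240/385 = 240.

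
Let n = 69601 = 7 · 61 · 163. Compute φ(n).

φ(69601) = 69601 · (1 − 1/7) · (1 − 1/61) · (1 − 1/163)
       = 69601 · 58320/69601 = 58320.

58320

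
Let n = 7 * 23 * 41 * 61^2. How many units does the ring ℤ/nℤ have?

φ(24562321) = 24562321 · (1 − 1/7) · (1 − 1/23) · (1 − 1/41) · (1 − 1/61)
       = 24562321 · 316800/402661 = 19324800.

19324800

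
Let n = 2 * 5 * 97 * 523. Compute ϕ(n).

φ(2) = 2 − 1 = 1.
φ(5) = 5 − 1 = 4.
φ(97) = 97 − 1 = 96.
φ(523) = 523 − 1 = 522.
Multiply: 1 · 4 · 96 · 522 = 200448.

200448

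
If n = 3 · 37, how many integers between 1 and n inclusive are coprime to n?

φ(3) = 3 − 1 = 2.
φ(37) = 37 − 1 = 36.
Multiply: 2 · 36 = 72.

72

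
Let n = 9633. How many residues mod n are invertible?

5616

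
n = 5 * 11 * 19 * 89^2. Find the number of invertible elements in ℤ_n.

φ(5) = 5 − 1 = 4.
φ(11) = 11 − 1 = 10.
φ(19) = 19 − 1 = 18.
φ(89^2) = 89^2 − 89^1 = 7921 − 89 = 7832.
Multiply: 4 · 10 · 18 · 7832 = 5639040.

5639040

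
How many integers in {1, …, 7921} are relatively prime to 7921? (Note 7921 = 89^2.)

7832

φ(7921) = 7921 · (1 − 1/89)
       = 7921 · 88/89 = 7832.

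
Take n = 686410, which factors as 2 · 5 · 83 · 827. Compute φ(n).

270928

φ(686410) = 686410 · (1 − 1/2) · (1 − 1/5) · (1 − 1/83) · (1 − 1/827)
       = 686410 · 270928/686410 = 270928.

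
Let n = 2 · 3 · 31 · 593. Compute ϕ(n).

35520

φ(110298) = 110298 · (1 − 1/2) · (1 − 1/3) · (1 − 1/31) · (1 − 1/593)
       = 110298 · 35520/110298 = 35520.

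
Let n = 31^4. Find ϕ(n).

893730

φ(31^4) = 31^4 − 31^3 = 923521 − 29791 = 893730.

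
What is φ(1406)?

Prime factorization: 1406 = 2 · 19 · 37.
φ(2) = 2 − 1 = 1.
φ(19) = 19 − 1 = 18.
φ(37) = 37 − 1 = 36.
Multiply: 1 · 18 · 36 = 648.

648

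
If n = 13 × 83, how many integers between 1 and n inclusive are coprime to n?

984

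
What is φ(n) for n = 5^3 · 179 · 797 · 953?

13488697600

φ(16994729875) = 16994729875 · (1 − 1/5) · (1 − 1/179) · (1 − 1/797) · (1 − 1/953)
       = 16994729875 · 539547904/679789195 = 13488697600.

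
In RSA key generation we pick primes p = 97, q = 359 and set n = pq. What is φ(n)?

φ(pq) = (p−1)(q−1) = 96 · 358 = 34368.

34368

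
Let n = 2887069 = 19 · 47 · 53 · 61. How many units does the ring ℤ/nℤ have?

φ(19) = 19 − 1 = 18.
φ(47) = 47 − 1 = 46.
φ(53) = 53 − 1 = 52.
φ(61) = 61 − 1 = 60.
Multiply: 18 · 46 · 52 · 60 = 2583360.

2583360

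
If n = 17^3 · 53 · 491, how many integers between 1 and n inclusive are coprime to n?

φ(127850999) = 127850999 · (1 − 1/17) · (1 − 1/53) · (1 − 1/491)
       = 127850999 · 407680/442391 = 117819520.

117819520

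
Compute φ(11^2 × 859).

94380

φ(11^2) = 11^2 − 11^1 = 121 − 11 = 110.
φ(859) = 859 − 1 = 858.
Since φ is multiplicative, φ(103939) = 110 · 858 = 94380.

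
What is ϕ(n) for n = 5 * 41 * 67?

φ(13735) = 13735 · (1 − 1/5) · (1 − 1/41) · (1 − 1/67)
       = 13735 · 10560/13735 = 10560.

10560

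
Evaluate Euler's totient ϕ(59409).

31680

Prime factorization: 59409 = 3^2 · 7 · 23 · 41.
φ(3^2) = 3^2 − 3^1 = 9 − 3 = 6.
φ(7) = 7 − 1 = 6.
φ(23) = 23 − 1 = 22.
φ(41) = 41 − 1 = 40.
Since φ is multiplicative, φ(59409) = 6 · 6 · 22 · 40 = 31680.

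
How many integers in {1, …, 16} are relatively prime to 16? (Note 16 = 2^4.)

φ(2^4) = 2^4 − 2^3 = 16 − 8 = 8.

8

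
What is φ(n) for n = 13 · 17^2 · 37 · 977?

114683904

φ(13) = 13 − 1 = 12.
φ(17^2) = 17^2 − 17^1 = 289 − 17 = 272.
φ(37) = 37 − 1 = 36.
φ(977) = 977 − 1 = 976.
Multiply: 12 · 272 · 36 · 976 = 114683904.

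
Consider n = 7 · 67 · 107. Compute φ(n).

41976

φ(7) = 7 − 1 = 6.
φ(67) = 67 − 1 = 66.
φ(107) = 107 − 1 = 106.
Multiply: 6 · 66 · 106 = 41976.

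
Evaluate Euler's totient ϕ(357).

357 = 3 · 7 · 17.
φ(357) = 357 · (1 − 1/3) · (1 − 1/7) · (1 − 1/17)
       = 357 · 192/357 = 192.

192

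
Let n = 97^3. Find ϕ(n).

φ(912673) = 912673 · (1 − 1/97)
       = 912673 · 96/97 = 903264.

903264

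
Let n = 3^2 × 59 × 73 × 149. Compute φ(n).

φ(3^2) = 3^2 − 3^1 = 9 − 3 = 6.
φ(59) = 59 − 1 = 58.
φ(73) = 73 − 1 = 72.
φ(149) = 149 − 1 = 148.
Multiply: 6 · 58 · 72 · 148 = 3708288.

3708288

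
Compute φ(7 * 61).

360

φ(427) = 427 · (1 − 1/7) · (1 − 1/61)
       = 427 · 360/427 = 360.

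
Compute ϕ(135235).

135235 = 5 * 17 * 37 * 43.
φ(135235) = 135235 · (1 − 1/5) · (1 − 1/17) · (1 − 1/37) · (1 − 1/43)
       = 135235 · 96768/135235 = 96768.

96768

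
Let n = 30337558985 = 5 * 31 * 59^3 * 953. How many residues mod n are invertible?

23064827520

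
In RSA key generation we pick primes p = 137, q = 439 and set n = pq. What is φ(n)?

φ(n) = (p − 1)(q − 1) = (137−1)(439−1) = 136·438 = 59568.

59568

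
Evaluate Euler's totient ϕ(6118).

2376

Factor 6118: 6118 = 2 × 7 × 19 × 23.
φ(6118) = 6118 · (1 − 1/2) · (1 − 1/7) · (1 − 1/19) · (1 − 1/23)
       = 6118 · 2376/6118 = 2376.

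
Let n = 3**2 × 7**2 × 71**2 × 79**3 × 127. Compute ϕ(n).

76820346177120

φ(139200335411193) = 139200335411193 · (1 − 1/3) · (1 − 1/7) · (1 − 1/71) · (1 − 1/79) · (1 − 1/127)
       = 139200335411193 · 8255520/14959203 = 76820346177120.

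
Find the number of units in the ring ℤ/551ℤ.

Factor 551: 551 = 19 × 29.
φ(551) = 551 · (1 − 1/19) · (1 − 1/29)
       = 551 · 504/551 = 504.

504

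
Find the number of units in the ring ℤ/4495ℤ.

3360

Prime factorization: 4495 = 5 · 29 · 31.
φ(5) = 5 − 1 = 4.
φ(29) = 29 − 1 = 28.
φ(31) = 31 − 1 = 30.
Since φ is multiplicative, φ(4495) = 4 · 28 · 30 = 3360.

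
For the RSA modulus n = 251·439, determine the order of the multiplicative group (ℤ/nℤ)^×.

109500

φ(251) = 251 − 1 = 250.
φ(439) = 439 − 1 = 438.
Multiply: 250 · 438 = 109500.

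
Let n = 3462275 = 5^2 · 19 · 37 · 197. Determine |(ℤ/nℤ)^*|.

2540160

φ(3462275) = 3462275 · (1 − 1/5) · (1 − 1/19) · (1 − 1/37) · (1 − 1/197)
       = 3462275 · 508032/692455 = 2540160.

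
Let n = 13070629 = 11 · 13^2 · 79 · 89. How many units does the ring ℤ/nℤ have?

10707840

φ(11) = 11 − 1 = 10.
φ(13^2) = 13^2 − 13^1 = 169 − 13 = 156.
φ(79) = 79 − 1 = 78.
φ(89) = 89 − 1 = 88.
Since φ is multiplicative, φ(13070629) = 10 · 156 · 78 · 88 = 10707840.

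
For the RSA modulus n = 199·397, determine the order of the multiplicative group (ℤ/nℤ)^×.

For distinct primes, φ(pq) = (p−1)(q−1) = 198 × 396 = 78408.

78408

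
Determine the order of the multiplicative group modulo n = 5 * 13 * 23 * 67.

69696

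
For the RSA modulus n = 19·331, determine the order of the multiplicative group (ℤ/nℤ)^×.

φ(6289) = 6289 · (1 − 1/19) · (1 − 1/331)
       = 6289 · 5940/6289 = 5940.

5940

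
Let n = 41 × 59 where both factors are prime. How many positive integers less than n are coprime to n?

For distinct primes, φ(pq) = (p−1)(q−1) = 40 × 58 = 2320.

2320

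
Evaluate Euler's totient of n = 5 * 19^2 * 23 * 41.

φ(1702115) = 1702115 · (1 − 1/5) · (1 − 1/19) · (1 − 1/23) · (1 − 1/41)
       = 1702115 · 63360/89585 = 1203840.

1203840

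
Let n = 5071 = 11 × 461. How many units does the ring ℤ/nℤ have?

4600

φ(11) = 11 − 1 = 10.
φ(461) = 461 − 1 = 460.
φ(5071) = 10 × 460 = 4600.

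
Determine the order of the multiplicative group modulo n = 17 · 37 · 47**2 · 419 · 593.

φ(345235206287) = 345235206287 · (1 − 1/17) · (1 − 1/37) · (1 − 1/47) · (1 − 1/419) · (1 − 1/593)
       = 345235206287 · 6556594176/7345429921 = 308159926272.

308159926272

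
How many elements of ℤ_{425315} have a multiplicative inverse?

285120

Prime factorization: 425315 = 5 * 11^2 * 19 * 37.
φ(5) = 5 − 1 = 4.
φ(11^2) = 11^1·(11−1) = 11·10 = 110.
φ(19) = 19 − 1 = 18.
φ(37) = 37 − 1 = 36.
Since φ is multiplicative, φ(425315) = 4 · 110 · 18 · 36 = 285120.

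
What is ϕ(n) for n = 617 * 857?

527296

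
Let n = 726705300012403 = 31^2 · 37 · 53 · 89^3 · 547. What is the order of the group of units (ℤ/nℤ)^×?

662588846599680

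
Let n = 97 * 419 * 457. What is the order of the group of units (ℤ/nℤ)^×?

18298368

φ(97) = 97 − 1 = 96.
φ(419) = 419 − 1 = 418.
φ(457) = 457 − 1 = 456.
Since φ is multiplicative, φ(18573851) = 96 · 418 · 456 = 18298368.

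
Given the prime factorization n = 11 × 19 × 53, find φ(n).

9360

φ(11) = 11 − 1 = 10.
φ(19) = 19 − 1 = 18.
φ(53) = 53 − 1 = 52.
Multiply: 10 · 18 · 52 = 9360.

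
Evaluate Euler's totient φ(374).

Factor 374: 374 = 2 · 11 · 17.
φ(374) = 374 · (1 − 1/2) · (1 − 1/11) · (1 − 1/17)
       = 374 · 160/374 = 160.

160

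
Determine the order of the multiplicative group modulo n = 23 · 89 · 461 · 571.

507619200

φ(538833857) = 538833857 · (1 − 1/23) · (1 − 1/89) · (1 − 1/461) · (1 − 1/571)
       = 538833857 · 507619200/538833857 = 507619200.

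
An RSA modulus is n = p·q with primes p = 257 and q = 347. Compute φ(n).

88576

φ(89179) = 89179 · (1 − 1/257) · (1 − 1/347)
       = 89179 · 88576/89179 = 88576.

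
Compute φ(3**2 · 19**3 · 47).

φ(2901357) = 2901357 · (1 − 1/3) · (1 − 1/19) · (1 − 1/47)
       = 2901357 · 1656/2679 = 1793448.

1793448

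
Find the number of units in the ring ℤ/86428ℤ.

First factor: 86428 = 2^2 * 17 * 31 * 41.
φ(2^2) = 2^2 − 2^1 = 4 − 2 = 2.
φ(17) = 17 − 1 = 16.
φ(31) = 31 − 1 = 30.
φ(41) = 41 − 1 = 40.
Multiply: 2 · 16 · 30 · 40 = 38400.

38400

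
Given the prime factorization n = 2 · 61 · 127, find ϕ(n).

7560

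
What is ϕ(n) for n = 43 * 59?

φ(2537) = 2537 · (1 − 1/43) · (1 − 1/59)
       = 2537 · 2436/2537 = 2436.

2436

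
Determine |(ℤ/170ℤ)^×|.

64

First factor: 170 = 2 · 5 · 17.
φ(2) = 2 − 1 = 1.
φ(5) = 5 − 1 = 4.
φ(17) = 17 − 1 = 16.
Multiply: 1 · 4 · 16 = 64.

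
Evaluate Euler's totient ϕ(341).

First factor: 341 = 11 × 31.
φ(341) = 341 · (1 − 1/11) · (1 − 1/31)
       = 341 · 300/341 = 300.

300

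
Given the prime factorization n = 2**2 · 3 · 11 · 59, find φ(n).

φ(7788) = 7788 · (1 − 1/2) · (1 − 1/3) · (1 − 1/11) · (1 − 1/59)
       = 7788 · 1160/3894 = 2320.

2320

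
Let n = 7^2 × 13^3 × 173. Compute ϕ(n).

14650272

φ(7^2) = 7^2 − 7^1 = 49 − 7 = 42.
φ(13^3) = 13^2·(13−1) = 169·12 = 2028.
φ(173) = 173 − 1 = 172.
φ(18623969) = 42 × 2028 × 172 = 14650272.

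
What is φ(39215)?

39215 = 5 · 11 · 23 · 31.
φ(5) = 5 − 1 = 4.
φ(11) = 11 − 1 = 10.
φ(23) = 23 − 1 = 22.
φ(31) = 31 − 1 = 30.
Multiply: 4 · 10 · 22 · 30 = 26400.

26400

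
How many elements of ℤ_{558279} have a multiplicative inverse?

Prime factorization: 558279 = 3^3 · 23 · 29 · 31.
φ(3^3) = 3^3 − 3^2 = 27 − 9 = 18.
φ(23) = 23 − 1 = 22.
φ(29) = 29 − 1 = 28.
φ(31) = 31 − 1 = 30.
φ(558279) = 18 × 22 × 28 × 30 = 332640.

332640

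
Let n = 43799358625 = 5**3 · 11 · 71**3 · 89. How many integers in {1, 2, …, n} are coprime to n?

31052560000

φ(43799358625) = 43799358625 · (1 − 1/5) · (1 − 1/11) · (1 − 1/71) · (1 − 1/89)
       = 43799358625 · 246400/347545 = 31052560000.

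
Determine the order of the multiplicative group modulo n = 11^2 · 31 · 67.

φ(251317) = 251317 · (1 − 1/11) · (1 − 1/31) · (1 − 1/67)
       = 251317 · 19800/22847 = 217800.

217800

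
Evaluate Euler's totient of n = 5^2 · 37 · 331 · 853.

φ(5^2) = 5^1·(5−1) = 5·4 = 20.
φ(37) = 37 − 1 = 36.
φ(331) = 331 − 1 = 330.
φ(853) = 853 − 1 = 852.
φ(261167275) = 20 × 36 × 330 × 852 = 202435200.

202435200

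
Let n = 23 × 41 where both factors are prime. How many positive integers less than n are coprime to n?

φ(pq) = (p−1)(q−1) = 22 · 40 = 880.

880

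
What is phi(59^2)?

3422

φ(3481) = 3481 · (1 − 1/59)
       = 3481 · 58/59 = 3422.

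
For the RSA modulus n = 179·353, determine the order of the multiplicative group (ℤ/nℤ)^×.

62656

For distinct primes, φ(pq) = (p−1)(q−1) = 178 × 352 = 62656.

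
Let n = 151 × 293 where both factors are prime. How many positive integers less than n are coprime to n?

43800

For distinct primes, φ(pq) = (p−1)(q−1) = 150 × 292 = 43800.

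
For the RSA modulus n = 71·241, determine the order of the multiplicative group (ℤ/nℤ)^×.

16800

φ(71) = 71 − 1 = 70.
φ(241) = 241 − 1 = 240.
φ(17111) = 70 × 240 = 16800.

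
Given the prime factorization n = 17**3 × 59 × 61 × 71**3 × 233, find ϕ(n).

φ(1474550252927281) = 1474550252927281 · (1 − 1/17) · (1 − 1/59) · (1 − 1/61) · (1 − 1/71) · (1 − 1/233)
       = 1474550252927281 · 904243200/1012150369 = 1317345801676800.

1317345801676800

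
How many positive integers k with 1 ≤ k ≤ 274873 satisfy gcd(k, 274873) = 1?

228096

Prime factorization: 274873 = 17 · 19 · 23 · 37.
φ(17) = 17 − 1 = 16.
φ(19) = 19 − 1 = 18.
φ(23) = 23 − 1 = 22.
φ(37) = 37 − 1 = 36.
Multiply: 16 · 18 · 22 · 36 = 228096.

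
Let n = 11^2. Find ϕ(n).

φ(121) = 121 · (1 − 1/11)
       = 121 · 10/11 = 110.

110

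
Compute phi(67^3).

296274

φ(67^3) = 67^3 − 67^2 = 300763 − 4489 = 296274.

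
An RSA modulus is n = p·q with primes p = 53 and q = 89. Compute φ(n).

φ(4717) = 4717 · (1 − 1/53) · (1 − 1/89)
       = 4717 · 4576/4717 = 4576.

4576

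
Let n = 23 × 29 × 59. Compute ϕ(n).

φ(23) = 23 − 1 = 22.
φ(29) = 29 − 1 = 28.
φ(59) = 59 − 1 = 58.
Since φ is multiplicative, φ(39353) = 22 · 28 · 58 = 35728.

35728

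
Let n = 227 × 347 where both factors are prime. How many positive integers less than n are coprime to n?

φ(pq) = (p−1)(q−1) = 226 · 346 = 78196.

78196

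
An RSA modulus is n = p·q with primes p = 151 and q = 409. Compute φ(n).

61200

φ(61759) = 61759 · (1 − 1/151) · (1 − 1/409)
       = 61759 · 61200/61759 = 61200.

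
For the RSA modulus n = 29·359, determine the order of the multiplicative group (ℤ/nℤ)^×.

10024

φ(29) = 29 − 1 = 28.
φ(359) = 359 − 1 = 358.
Since φ is multiplicative, φ(10411) = 28 · 358 = 10024.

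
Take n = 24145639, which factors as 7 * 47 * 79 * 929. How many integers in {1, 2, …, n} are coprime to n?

19977984

φ(7) = 7 − 1 = 6.
φ(47) = 47 − 1 = 46.
φ(79) = 79 − 1 = 78.
φ(929) = 929 − 1 = 928.
φ(24145639) = 6 × 46 × 78 × 928 = 19977984.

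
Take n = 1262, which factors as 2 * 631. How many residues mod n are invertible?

φ(1262) = 1262 · (1 − 1/2) · (1 − 1/631)
       = 1262 · 630/1262 = 630.

630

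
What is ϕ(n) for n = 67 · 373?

24552

φ(24991) = 24991 · (1 − 1/67) · (1 − 1/373)
       = 24991 · 24552/24991 = 24552.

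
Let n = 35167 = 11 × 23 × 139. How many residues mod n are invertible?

30360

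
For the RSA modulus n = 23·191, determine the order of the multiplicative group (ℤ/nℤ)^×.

4180

For distinct primes, φ(pq) = (p−1)(q−1) = 22 × 190 = 4180.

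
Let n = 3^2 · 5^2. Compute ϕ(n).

φ(3^2) = 3^2 − 3^1 = 9 − 3 = 6.
φ(5^2) = 5^1·(5−1) = 5·4 = 20.
Since φ is multiplicative, φ(225) = 6 · 20 = 120.

120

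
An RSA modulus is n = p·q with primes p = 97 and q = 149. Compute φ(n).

14208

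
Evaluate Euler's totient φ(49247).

Prime factorization: 49247 = 11**3 * 37.
φ(49247) = 49247 · (1 − 1/11) · (1 − 1/37)
       = 49247 · 360/407 = 43560.

43560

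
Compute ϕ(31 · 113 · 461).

φ(31) = 31 − 1 = 30.
φ(113) = 113 − 1 = 112.
φ(461) = 461 − 1 = 460.
Multiply: 30 · 112 · 460 = 1545600.

1545600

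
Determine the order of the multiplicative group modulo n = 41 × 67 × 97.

φ(266459) = 266459 · (1 − 1/41) · (1 − 1/67) · (1 − 1/97)
       = 266459 · 253440/266459 = 253440.

253440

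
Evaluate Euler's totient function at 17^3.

4624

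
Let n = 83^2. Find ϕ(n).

6806

φ(6889) = 6889 · (1 − 1/83)
       = 6889 · 82/83 = 6806.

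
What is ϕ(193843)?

First factor: 193843 = 13^2 · 31 · 37.
φ(13^2) = 13^2 − 13^1 = 169 − 13 = 156.
φ(31) = 31 − 1 = 30.
φ(37) = 37 − 1 = 36.
φ(193843) = 156 × 30 × 36 = 168480.

168480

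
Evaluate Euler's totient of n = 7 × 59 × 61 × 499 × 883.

9171247680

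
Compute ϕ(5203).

Prime factorization: 5203 = 11**2 * 43.
φ(5203) = 5203 · (1 − 1/11) · (1 − 1/43)
       = 5203 · 420/473 = 4620.

4620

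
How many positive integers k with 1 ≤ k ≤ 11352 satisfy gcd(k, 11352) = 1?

3360

Factor 11352: 11352 = 2^3 * 3 * 11 * 43.
φ(11352) = 11352 · (1 − 1/2) · (1 − 1/3) · (1 − 1/11) · (1 − 1/43)
       = 11352 · 840/2838 = 3360.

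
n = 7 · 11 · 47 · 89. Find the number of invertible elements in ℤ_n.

242880

φ(7) = 7 − 1 = 6.
φ(11) = 11 − 1 = 10.
φ(47) = 47 − 1 = 46.
φ(89) = 89 − 1 = 88.
Multiply: 6 · 10 · 46 · 88 = 242880.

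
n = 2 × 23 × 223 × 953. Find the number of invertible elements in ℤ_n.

φ(9775874) = 9775874 · (1 − 1/2) · (1 − 1/23) · (1 − 1/223) · (1 − 1/953)
       = 9775874 · 4649568/9775874 = 4649568.

4649568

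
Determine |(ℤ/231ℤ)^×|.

120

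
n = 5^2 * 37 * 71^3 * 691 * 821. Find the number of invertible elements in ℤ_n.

φ(187818333771925) = 187818333771925 · (1 − 1/5) · (1 − 1/37) · (1 − 1/71) · (1 − 1/691) · (1 − 1/821)
       = 187818333771925 · 5703264000/7451629985 = 143750769120000.

143750769120000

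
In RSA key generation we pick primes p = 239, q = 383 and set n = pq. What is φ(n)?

φ(91537) = 91537 · (1 − 1/239) · (1 − 1/383)
       = 91537 · 90916/91537 = 90916.

90916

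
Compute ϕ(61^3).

223260

φ(61^3) = 61^3 − 61^2 = 226981 − 3721 = 223260.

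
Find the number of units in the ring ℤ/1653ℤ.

1653 = 3 · 19 · 29.
φ(3) = 3 − 1 = 2.
φ(19) = 19 − 1 = 18.
φ(29) = 29 − 1 = 28.
φ(1653) = 2 × 18 × 28 = 1008.

1008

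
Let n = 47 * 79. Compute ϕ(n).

φ(3713) = 3713 · (1 − 1/47) · (1 − 1/79)
       = 3713 · 3588/3713 = 3588.

3588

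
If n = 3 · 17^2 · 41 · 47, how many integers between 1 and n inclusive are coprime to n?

1000960

φ(1670709) = 1670709 · (1 − 1/3) · (1 − 1/17) · (1 − 1/41) · (1 − 1/47)
       = 1670709 · 58880/98277 = 1000960.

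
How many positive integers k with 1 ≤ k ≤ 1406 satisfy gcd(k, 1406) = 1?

Factor 1406: 1406 = 2 * 19 * 37.
φ(1406) = 1406 · (1 − 1/2) · (1 − 1/19) · (1 − 1/37)
       = 1406 · 648/1406 = 648.

648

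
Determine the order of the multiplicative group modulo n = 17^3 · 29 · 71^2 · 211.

135129926400

φ(17^3) = 17^3 − 17^2 = 4913 − 289 = 4624.
φ(29) = 29 − 1 = 28.
φ(71^2) = 71^2 − 71^1 = 5041 − 71 = 4970.
φ(211) = 211 − 1 = 210.
Multiply: 4624 · 28 · 4970 · 210 = 135129926400.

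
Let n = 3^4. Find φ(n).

φ(3^4) = 3^4 − 3^3 = 81 − 27 = 54.

54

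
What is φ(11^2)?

φ(11^2) = 11^2 − 11^1 = 121 − 11 = 110.

110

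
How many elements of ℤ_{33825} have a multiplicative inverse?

33825 = 3 × 5**2 × 11 × 41.
φ(33825) = 33825 · (1 − 1/3) · (1 − 1/5) · (1 − 1/11) · (1 − 1/41)
       = 33825 · 3200/6765 = 16000.

16000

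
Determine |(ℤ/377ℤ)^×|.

Factor 377: 377 = 13 · 29.
φ(377) = 377 · (1 − 1/13) · (1 − 1/29)
       = 377 · 336/377 = 336.

336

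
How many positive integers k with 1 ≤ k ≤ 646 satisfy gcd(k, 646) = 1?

Factor 646: 646 = 2 * 17 * 19.
φ(646) = 646 · (1 − 1/2) · (1 − 1/17) · (1 − 1/19)
       = 646 · 288/646 = 288.

288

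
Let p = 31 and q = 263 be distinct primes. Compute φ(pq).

7860

φ(31) = 31 − 1 = 30.
φ(263) = 263 − 1 = 262.
φ(8153) = 30 × 262 = 7860.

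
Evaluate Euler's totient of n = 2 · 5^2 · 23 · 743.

326480

φ(854450) = 854450 · (1 − 1/2) · (1 − 1/5) · (1 − 1/23) · (1 − 1/743)
       = 854450 · 65296/170890 = 326480.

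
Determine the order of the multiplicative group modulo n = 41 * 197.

7840

φ(41) = 41 − 1 = 40.
φ(197) = 197 − 1 = 196.
φ(8077) = 40 × 196 = 7840.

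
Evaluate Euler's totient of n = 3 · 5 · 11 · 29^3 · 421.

791212800

φ(1694181885) = 1694181885 · (1 − 1/3) · (1 − 1/5) · (1 − 1/11) · (1 − 1/29) · (1 − 1/421)
       = 1694181885 · 940800/2014485 = 791212800.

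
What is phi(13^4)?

26364

φ(28561) = 28561 · (1 − 1/13)
       = 28561 · 12/13 = 26364.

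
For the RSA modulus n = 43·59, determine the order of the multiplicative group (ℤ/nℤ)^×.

2436

φ(n) = (p − 1)(q − 1) = (43−1)(59−1) = 42·58 = 2436.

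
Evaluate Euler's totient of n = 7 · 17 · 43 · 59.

233856

φ(301903) = 301903 · (1 − 1/7) · (1 − 1/17) · (1 − 1/43) · (1 − 1/59)
       = 301903 · 233856/301903 = 233856.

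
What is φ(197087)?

197087 = 11 × 19 × 23 × 41.
φ(197087) = 197087 · (1 − 1/11) · (1 − 1/19) · (1 − 1/23) · (1 − 1/41)
       = 197087 · 158400/197087 = 158400.

158400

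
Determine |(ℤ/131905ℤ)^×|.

95040

Factor 131905: 131905 = 5 · 23 · 31 · 37.
φ(131905) = 131905 · (1 − 1/5) · (1 − 1/23) · (1 − 1/31) · (1 − 1/37)
       = 131905 · 95040/131905 = 95040.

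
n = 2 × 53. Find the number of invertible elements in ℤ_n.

φ(106) = 106 · (1 − 1/2) · (1 − 1/53)
       = 106 · 52/106 = 52.

52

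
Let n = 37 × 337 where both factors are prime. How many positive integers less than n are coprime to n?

12096

For distinct primes, φ(pq) = (p−1)(q−1) = 36 × 336 = 12096.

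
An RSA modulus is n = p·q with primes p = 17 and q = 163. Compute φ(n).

2592

φ(pq) = (p−1)(q−1) = 16 · 162 = 2592.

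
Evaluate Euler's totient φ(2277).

Prime factorization: 2277 = 3^2 · 11 · 23.
φ(2277) = 2277 · (1 − 1/3) · (1 − 1/11) · (1 − 1/23)
       = 2277 · 440/759 = 1320.

1320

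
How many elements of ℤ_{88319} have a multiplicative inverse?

64800

88319 = 7 · 11 · 31 · 37.
φ(7) = 7 − 1 = 6.
φ(11) = 11 − 1 = 10.
φ(31) = 31 − 1 = 30.
φ(37) = 37 − 1 = 36.
Multiply: 6 · 10 · 30 · 36 = 64800.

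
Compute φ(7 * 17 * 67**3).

28442304

φ(35790797) = 35790797 · (1 − 1/7) · (1 − 1/17) · (1 − 1/67)
       = 35790797 · 6336/7973 = 28442304.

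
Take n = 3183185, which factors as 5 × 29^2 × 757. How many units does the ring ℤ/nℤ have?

2455488

φ(5) = 5 − 1 = 4.
φ(29^2) = 29^1·(29−1) = 29·28 = 812.
φ(757) = 757 − 1 = 756.
Multiply: 4 · 812 · 756 = 2455488.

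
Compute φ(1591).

1512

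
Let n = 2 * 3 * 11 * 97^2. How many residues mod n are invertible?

186240

φ(2) = 2 − 1 = 1.
φ(3) = 3 − 1 = 2.
φ(11) = 11 − 1 = 10.
φ(97^2) = 97^2 − 97^1 = 9409 − 97 = 9312.
Multiply: 1 · 2 · 10 · 9312 = 186240.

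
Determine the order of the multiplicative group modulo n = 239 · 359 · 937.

φ(239) = 239 − 1 = 238.
φ(359) = 359 − 1 = 358.
φ(937) = 937 − 1 = 936.
φ(80395537) = 238 × 358 × 936 = 79750944.

79750944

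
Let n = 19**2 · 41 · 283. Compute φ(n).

3857760

φ(19^2) = 19^1·(19−1) = 19·18 = 342.
φ(41) = 41 − 1 = 40.
φ(283) = 283 − 1 = 282.
φ(4188683) = 342 × 40 × 282 = 3857760.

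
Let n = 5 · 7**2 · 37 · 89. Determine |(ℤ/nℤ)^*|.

532224

φ(806785) = 806785 · (1 − 1/5) · (1 − 1/7) · (1 − 1/37) · (1 − 1/89)
       = 806785 · 76032/115255 = 532224.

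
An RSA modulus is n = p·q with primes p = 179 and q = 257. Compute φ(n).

φ(n) = (p − 1)(q − 1) = (179−1)(257−1) = 178·256 = 45568.

45568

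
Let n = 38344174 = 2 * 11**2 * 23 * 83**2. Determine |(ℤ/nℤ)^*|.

φ(2) = 2 − 1 = 1.
φ(11^2) = 11^1·(11−1) = 11·10 = 110.
φ(23) = 23 − 1 = 22.
φ(83^2) = 83^1·(83−1) = 83·82 = 6806.
Multiply: 1 · 110 · 22 · 6806 = 16470520.

16470520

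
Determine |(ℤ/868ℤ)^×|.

360

Prime factorization: 868 = 2^2 * 7 * 31.
φ(2^2) = 2^1·(2−1) = 2·1 = 2.
φ(7) = 7 − 1 = 6.
φ(31) = 31 − 1 = 30.
Multiply: 2 · 6 · 30 = 360.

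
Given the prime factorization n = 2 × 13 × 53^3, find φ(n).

φ(2) = 2 − 1 = 1.
φ(13) = 13 − 1 = 12.
φ(53^3) = 53^2·(53−1) = 2809·52 = 146068.
Since φ is multiplicative, φ(3870802) = 1 · 12 · 146068 = 1752816.

1752816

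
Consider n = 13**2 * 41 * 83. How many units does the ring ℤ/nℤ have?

φ(13^2) = 13^2 − 13^1 = 169 − 13 = 156.
φ(41) = 41 − 1 = 40.
φ(83) = 83 − 1 = 82.
Multiply: 156 · 40 · 82 = 511680.

511680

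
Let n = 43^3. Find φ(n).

77658

φ(79507) = 79507 · (1 − 1/43)
       = 79507 · 42/43 = 77658.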